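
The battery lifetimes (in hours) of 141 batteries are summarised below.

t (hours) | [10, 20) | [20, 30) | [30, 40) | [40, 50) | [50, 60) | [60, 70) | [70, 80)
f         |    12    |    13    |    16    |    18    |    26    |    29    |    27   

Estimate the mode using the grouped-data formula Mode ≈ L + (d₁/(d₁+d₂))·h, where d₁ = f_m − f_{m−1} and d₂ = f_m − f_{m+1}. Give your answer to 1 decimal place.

Modal class: [60, 70) (highest frequency 29).
d₁ = 29 − 26 = 3, d₂ = 29 − 27 = 2
Mode ≈ 60 + (3/(3+2)) × 10 = 60 + 6.0000 = 66.0000

66.0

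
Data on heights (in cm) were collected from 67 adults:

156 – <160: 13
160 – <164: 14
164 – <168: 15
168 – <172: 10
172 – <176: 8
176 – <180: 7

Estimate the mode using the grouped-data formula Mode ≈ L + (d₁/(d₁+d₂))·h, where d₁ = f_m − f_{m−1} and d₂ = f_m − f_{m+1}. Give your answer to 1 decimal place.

164.7

Modal class: 164 – <168 (highest frequency 15).
d₁ = 15 − 14 = 1, d₂ = 15 − 10 = 5
Mode ≈ 164 + (1/(1+5)) × 4 = 164 + 0.6667 = 164.6667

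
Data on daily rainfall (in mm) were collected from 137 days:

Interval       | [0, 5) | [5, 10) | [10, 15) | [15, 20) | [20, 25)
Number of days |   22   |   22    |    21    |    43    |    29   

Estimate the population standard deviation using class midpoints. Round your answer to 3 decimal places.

6.889

Midpoints: 2.5, 7.5, 12.5, 17.5, 22.5
n = 137, Σfm = 1887.5, mean = 13.7774
Σfm² = 32506.25
Σf(m − x̄)² = Σfm² − (Σfm)²/n = 32506.25 − 1887.5²/137 = 6501.4599
Population variance = 6501.4599 / 137 = 47.4559
Standard deviation = √47.4559 = 6.8888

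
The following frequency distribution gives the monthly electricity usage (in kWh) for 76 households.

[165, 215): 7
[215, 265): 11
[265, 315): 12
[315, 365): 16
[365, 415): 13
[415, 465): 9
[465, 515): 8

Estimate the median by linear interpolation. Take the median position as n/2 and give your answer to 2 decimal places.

340.00

Cumulative frequencies: 7, 18, 30, 46, 59, 68, 76
n = 76; position = n/2 = 38.
This falls in the class [315, 365): L = 315, F = 30, f = 16, h = 50.
Median ≈ 315 + ((38 − 30) / 16) × 50 = 340.0000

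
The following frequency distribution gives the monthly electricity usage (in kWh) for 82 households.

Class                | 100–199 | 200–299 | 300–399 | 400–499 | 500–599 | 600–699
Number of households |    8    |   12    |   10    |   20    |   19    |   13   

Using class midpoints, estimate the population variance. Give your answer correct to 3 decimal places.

Midpoints: 149.5, 249.5, 349.5, 449.5, 549.5, 649.5
n = 82, Σfm = 35559, mean = 433.6463
Σfm² = 17409420.5
Σf(m − x̄)² = Σfm² − (Σfm)²/n = 17409420.5 − 35559²/82 = 1989390.2439
Population variance = 1989390.2439 / 82 = 24260.8566

24260.857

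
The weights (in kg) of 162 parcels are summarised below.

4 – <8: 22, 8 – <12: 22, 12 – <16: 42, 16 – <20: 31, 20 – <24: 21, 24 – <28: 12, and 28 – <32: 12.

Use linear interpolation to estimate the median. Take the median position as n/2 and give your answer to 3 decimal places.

Cumulative frequencies: 22, 44, 86, 117, 138, 150, 162
n = 162; position = n/2 = 81.
This falls in the class 12 – <16: L = 12, F = 44, f = 42, h = 4.
Median ≈ 12 + ((81 − 44) / 42) × 4 = 15.5238

15.524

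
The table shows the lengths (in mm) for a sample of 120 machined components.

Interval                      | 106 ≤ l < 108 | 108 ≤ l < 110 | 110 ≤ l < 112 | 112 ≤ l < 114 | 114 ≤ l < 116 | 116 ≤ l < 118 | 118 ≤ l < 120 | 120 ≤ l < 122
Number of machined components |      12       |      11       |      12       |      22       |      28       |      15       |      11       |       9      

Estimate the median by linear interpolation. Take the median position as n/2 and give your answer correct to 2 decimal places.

Cumulative frequencies: 12, 23, 35, 57, 85, 100, 111, 120
n = 120; position = n/2 = 60.
This falls in the class 114 ≤ l < 116: L = 114, F = 57, f = 28, h = 2.
Median ≈ 114 + ((60 − 57) / 28) × 2 = 114.2143

114.21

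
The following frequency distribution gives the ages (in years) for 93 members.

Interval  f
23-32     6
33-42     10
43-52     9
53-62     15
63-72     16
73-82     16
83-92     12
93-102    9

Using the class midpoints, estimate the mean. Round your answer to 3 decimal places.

Midpoints: 27.5, 37.5, 47.5, 57.5, 67.5, 77.5, 87.5, 97.5
Σfm = 6×27.5 + 10×37.5 + 9×47.5 + 15×57.5 + 16×67.5 + 16×77.5 + 12×87.5 + 9×97.5 = 6077.5
n = Σf = 93
Mean = 6077.5 / 93 = 65.3495

65.349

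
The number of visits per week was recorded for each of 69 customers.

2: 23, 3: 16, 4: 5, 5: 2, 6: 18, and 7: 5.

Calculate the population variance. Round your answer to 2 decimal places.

Values: 2, 3, 4, 5, 6, 7
n = 69, Σfx = 267, mean = 3.8696
Σfx² = 1259
Σf(x − x̄)² = Σfx² − (Σfx)²/n = 1259 − 267²/69 = 225.8261
Population variance = 225.8261 / 69 = 3.2728

3.27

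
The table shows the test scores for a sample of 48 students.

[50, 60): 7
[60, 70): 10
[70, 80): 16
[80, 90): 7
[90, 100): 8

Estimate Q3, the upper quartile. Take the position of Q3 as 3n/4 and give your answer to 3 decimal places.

84.286

Cumulative frequencies: 7, 17, 33, 40, 48
n = 48; position = 3n/4 = 36.
This falls in the class [80, 90): L = 80, F = 33, f = 7, h = 10.
Upper quartile ≈ 80 + ((36 − 33) / 7) × 10 = 84.2857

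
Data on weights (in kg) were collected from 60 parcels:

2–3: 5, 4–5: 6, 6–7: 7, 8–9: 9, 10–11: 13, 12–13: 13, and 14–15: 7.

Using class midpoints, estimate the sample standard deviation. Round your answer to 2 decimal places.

3.61

Midpoints: 2.5, 4.5, 6.5, 8.5, 10.5, 12.5, 14.5
n = 60, Σfm = 562, mean = 9.3667
Σfm² = 6035
Σf(m − x̄)² = Σfm² − (Σfm)²/n = 6035 − 562²/60 = 770.9333
Sample variance = 770.9333 / 59 = 13.0667
Standard deviation = √13.0667 = 3.6148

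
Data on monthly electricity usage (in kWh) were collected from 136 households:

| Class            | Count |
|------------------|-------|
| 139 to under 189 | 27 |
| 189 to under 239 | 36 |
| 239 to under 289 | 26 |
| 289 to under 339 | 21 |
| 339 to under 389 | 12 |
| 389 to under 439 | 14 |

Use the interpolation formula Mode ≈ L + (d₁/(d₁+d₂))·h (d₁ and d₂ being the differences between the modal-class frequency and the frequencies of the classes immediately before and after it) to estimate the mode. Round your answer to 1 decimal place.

Modal class: 189 to under 239 (highest frequency 36).
d₁ = 36 − 27 = 9, d₂ = 36 − 26 = 10
Mode ≈ 189 + (9/(9+10)) × 50 = 189 + 23.6842 = 212.6842

212.7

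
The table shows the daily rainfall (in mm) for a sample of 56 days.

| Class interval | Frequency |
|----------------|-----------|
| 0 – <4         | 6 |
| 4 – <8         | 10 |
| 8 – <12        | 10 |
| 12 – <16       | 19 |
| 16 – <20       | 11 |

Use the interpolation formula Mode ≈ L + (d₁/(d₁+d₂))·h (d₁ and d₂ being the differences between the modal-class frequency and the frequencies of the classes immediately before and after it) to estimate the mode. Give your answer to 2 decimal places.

14.12

Modal class: 12 – <16 (highest frequency 19).
d₁ = 19 − 10 = 9, d₂ = 19 − 11 = 8
Mode ≈ 12 + (9/(9+8)) × 4 = 12 + 2.1176 = 14.1176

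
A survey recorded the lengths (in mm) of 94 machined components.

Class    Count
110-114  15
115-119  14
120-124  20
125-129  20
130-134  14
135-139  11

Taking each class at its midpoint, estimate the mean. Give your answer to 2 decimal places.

Midpoints: 112, 117, 122, 127, 132, 137
Σfm = 15×112 + 14×117 + 20×122 + 20×127 + 14×132 + 11×137 = 11653
n = Σf = 94
Mean = 11653 / 94 = 123.9681

123.97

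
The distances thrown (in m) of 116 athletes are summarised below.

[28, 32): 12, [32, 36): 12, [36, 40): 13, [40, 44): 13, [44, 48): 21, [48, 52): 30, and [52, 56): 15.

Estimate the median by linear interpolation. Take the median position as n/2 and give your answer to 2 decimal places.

45.52

Cumulative frequencies: 12, 24, 37, 50, 71, 101, 116
n = 116; position = n/2 = 58.
This falls in the class [44, 48): L = 44, F = 50, f = 21, h = 4.
Median ≈ 44 + ((58 − 50) / 21) × 4 = 45.5238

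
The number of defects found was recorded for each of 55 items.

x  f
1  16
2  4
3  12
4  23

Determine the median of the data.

Cumulative frequencies: 16, 20, 32, 55
n = 55, so the median is the value in position (n+1)/2 = 28.
Position 28 falls at value 3.

3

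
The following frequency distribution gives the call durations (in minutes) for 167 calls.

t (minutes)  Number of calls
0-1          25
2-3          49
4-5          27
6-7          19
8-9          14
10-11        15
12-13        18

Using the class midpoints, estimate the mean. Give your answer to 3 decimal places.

Midpoints: 0.5, 2.5, 4.5, 6.5, 8.5, 10.5, 12.5
Σfm = 25×0.5 + 49×2.5 + 27×4.5 + 19×6.5 + 14×8.5 + 15×10.5 + 18×12.5 = 881.5
n = Σf = 167
Mean = 881.5 / 167 = 5.2784

5.278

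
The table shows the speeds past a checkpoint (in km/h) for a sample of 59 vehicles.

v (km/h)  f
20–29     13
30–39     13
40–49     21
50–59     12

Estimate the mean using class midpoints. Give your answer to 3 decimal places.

39.924

Midpoints: 24.5, 34.5, 44.5, 54.5
Σfm = 13×24.5 + 13×34.5 + 21×44.5 + 12×54.5 = 2355.5
n = Σf = 59
Mean = 2355.5 / 59 = 39.9237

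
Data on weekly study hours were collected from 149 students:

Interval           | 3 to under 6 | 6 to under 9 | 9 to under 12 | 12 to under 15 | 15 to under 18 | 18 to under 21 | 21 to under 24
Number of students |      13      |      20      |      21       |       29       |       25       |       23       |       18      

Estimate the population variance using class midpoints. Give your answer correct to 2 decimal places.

Midpoints: 4.5, 7.5, 10.5, 13.5, 16.5, 19.5, 22.5
n = 149, Σfm = 2086.5, mean = 14.0034
Σfm² = 33653.25
Σf(m − x̄)² = Σfm² − (Σfm)²/n = 33653.25 − 2086.5²/149 = 4435.2483
Population variance = 4435.2483 / 149 = 29.7668

29.77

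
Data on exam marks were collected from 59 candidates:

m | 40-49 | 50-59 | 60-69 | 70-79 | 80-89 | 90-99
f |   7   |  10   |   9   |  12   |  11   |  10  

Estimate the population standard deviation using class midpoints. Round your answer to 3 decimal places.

16.306

Midpoints: 44.5, 54.5, 64.5, 74.5, 84.5, 94.5
n = 59, Σfm = 4205.5, mean = 71.2797
Σfm² = 315454.75
Σf(m − x̄)² = Σfm² − (Σfm)²/n = 315454.75 − 4205.5²/59 = 15688.1356
Population variance = 15688.1356 / 59 = 265.9006
Standard deviation = √265.9006 = 16.3065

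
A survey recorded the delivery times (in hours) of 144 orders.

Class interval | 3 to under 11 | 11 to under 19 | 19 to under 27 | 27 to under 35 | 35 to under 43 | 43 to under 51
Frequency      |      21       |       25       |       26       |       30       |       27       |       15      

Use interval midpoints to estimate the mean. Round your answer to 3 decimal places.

Midpoints: 7, 15, 23, 31, 39, 47
Σfm = 21×7 + 25×15 + 26×23 + 30×31 + 27×39 + 15×47 = 3808
n = Σf = 144
Mean = 3808 / 144 = 26.4444

26.444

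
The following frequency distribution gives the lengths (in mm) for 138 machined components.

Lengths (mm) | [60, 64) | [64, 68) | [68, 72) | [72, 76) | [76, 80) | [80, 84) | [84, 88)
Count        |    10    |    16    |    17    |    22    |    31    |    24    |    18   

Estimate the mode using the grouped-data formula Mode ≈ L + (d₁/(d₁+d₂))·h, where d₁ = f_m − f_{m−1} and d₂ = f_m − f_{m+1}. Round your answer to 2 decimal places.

Modal class: [76, 80) (highest frequency 31).
d₁ = 31 − 22 = 9, d₂ = 31 − 24 = 7
Mode ≈ 76 + (9/(9+7)) × 4 = 76 + 2.2500 = 78.2500

78.25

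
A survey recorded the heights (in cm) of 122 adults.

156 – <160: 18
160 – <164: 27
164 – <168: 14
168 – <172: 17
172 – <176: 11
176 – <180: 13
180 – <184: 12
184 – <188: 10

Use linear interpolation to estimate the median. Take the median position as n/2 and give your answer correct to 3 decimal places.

168.471

Cumulative frequencies: 18, 45, 59, 76, 87, 100, 112, 122
n = 122; position = n/2 = 61.
This falls in the class 168 – <172: L = 168, F = 59, f = 17, h = 4.
Median ≈ 168 + ((61 − 59) / 17) × 4 = 168.4706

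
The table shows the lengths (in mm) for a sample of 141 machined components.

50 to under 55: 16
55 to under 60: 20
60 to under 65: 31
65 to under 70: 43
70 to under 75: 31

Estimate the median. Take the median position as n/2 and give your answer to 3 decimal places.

65.407

Cumulative frequencies: 16, 36, 67, 110, 141
n = 141; position = n/2 = 70.5.
This falls in the class 65 to under 70: L = 65, F = 67, f = 43, h = 5.
Median ≈ 65 + ((70.5 − 67) / 43) × 5 = 65.4070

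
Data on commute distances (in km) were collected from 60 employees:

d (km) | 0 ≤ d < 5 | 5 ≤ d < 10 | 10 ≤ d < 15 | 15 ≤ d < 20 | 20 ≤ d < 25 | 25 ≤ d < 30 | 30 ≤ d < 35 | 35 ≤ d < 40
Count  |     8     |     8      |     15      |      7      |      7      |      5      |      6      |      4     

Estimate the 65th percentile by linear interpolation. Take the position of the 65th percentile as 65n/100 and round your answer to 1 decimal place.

Cumulative frequencies: 8, 16, 31, 38, 45, 50, 56, 60
n = 60; position = 65n/100 = 39.
This falls in the class 20 ≤ d < 25: L = 20, F = 38, f = 7, h = 5.
65th percentile ≈ 20 + ((39 − 38) / 7) × 5 = 20.7143

20.7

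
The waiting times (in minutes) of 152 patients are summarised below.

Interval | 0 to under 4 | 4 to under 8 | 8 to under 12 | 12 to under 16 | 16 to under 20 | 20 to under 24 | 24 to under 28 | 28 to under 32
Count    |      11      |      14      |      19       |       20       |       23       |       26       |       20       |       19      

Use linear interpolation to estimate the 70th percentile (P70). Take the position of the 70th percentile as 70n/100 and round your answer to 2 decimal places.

22.98

Cumulative frequencies: 11, 25, 44, 64, 87, 113, 133, 152
n = 152; position = 70n/100 = 106.4.
This falls in the class 20 to under 24: L = 20, F = 87, f = 26, h = 4.
70th percentile ≈ 20 + ((106.4 − 87) / 26) × 4 = 22.9846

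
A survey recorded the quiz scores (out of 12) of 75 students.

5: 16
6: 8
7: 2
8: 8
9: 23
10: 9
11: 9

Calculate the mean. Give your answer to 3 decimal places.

Values: 5, 6, 7, 8, 9, 10, 11
Σfx = 16×5 + 8×6 + 2×7 + 8×8 + 23×9 + 9×10 + 9×11 = 602
n = Σf = 75
Mean = 602 / 75 = 8.0267

8.027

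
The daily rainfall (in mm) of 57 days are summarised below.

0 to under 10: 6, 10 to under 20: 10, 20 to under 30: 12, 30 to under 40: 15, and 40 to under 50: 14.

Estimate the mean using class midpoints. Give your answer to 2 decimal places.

Midpoints: 5, 15, 25, 35, 45
Σfm = 6×5 + 10×15 + 12×25 + 15×35 + 14×45 = 1635
n = Σf = 57
Mean = 1635 / 57 = 28.6842

28.68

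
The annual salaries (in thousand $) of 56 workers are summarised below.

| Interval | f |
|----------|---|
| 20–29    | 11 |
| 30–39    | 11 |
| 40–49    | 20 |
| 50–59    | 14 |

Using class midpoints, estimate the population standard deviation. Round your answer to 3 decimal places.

10.569

Midpoints: 24.5, 34.5, 44.5, 54.5
n = 56, Σfm = 2302, mean = 41.1071
Σfm² = 100884
Σf(m − x̄)² = Σfm² − (Σfm)²/n = 100884 − 2302²/56 = 6255.3571
Population variance = 6255.3571 / 56 = 111.7028
Standard deviation = √111.7028 = 10.5690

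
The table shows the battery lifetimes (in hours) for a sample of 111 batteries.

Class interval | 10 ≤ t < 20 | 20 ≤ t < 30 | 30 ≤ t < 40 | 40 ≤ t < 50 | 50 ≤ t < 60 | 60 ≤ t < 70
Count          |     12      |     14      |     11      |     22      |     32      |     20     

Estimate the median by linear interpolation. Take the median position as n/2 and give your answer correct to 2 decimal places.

48.41

Cumulative frequencies: 12, 26, 37, 59, 91, 111
n = 111; position = n/2 = 55.5.
This falls in the class 40 ≤ t < 50: L = 40, F = 37, f = 22, h = 10.
Median ≈ 40 + ((55.5 − 37) / 22) × 10 = 48.4091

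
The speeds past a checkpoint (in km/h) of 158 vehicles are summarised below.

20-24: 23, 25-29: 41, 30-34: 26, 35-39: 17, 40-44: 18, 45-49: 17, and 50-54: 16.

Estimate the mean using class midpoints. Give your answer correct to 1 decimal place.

34.6

Midpoints: 22, 27, 32, 37, 42, 47, 52
Σfm = 23×22 + 41×27 + 26×32 + 17×37 + 18×42 + 17×47 + 16×52 = 5461
n = Σf = 158
Mean = 5461 / 158 = 34.5633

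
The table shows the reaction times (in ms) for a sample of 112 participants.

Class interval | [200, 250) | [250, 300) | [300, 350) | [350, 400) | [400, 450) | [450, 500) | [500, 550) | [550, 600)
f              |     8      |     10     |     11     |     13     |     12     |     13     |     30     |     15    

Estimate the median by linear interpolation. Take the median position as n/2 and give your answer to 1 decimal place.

Cumulative frequencies: 8, 18, 29, 42, 54, 67, 97, 112
n = 112; position = n/2 = 56.
This falls in the class [450, 500): L = 450, F = 54, f = 13, h = 50.
Median ≈ 450 + ((56 − 54) / 13) × 50 = 457.6923

457.7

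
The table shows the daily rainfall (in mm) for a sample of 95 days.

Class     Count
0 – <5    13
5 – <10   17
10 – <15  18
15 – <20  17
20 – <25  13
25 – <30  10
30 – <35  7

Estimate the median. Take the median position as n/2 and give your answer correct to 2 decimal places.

Cumulative frequencies: 13, 30, 48, 65, 78, 88, 95
n = 95; position = n/2 = 47.5.
This falls in the class 10 – <15: L = 10, F = 30, f = 18, h = 5.
Median ≈ 10 + ((47.5 − 30) / 18) × 5 = 14.8611

14.86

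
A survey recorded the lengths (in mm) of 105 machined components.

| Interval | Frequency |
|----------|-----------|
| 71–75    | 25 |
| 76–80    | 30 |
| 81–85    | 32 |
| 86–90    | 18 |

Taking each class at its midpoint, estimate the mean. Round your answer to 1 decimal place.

Midpoints: 73, 78, 83, 88
Σfm = 25×73 + 30×78 + 32×83 + 18×88 = 8405
n = Σf = 105
Mean = 8405 / 105 = 80.0476

80.0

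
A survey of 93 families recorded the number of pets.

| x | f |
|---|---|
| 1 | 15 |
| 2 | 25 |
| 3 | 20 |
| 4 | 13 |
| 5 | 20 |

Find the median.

3

Cumulative frequencies: 15, 40, 60, 73, 93
n = 93, so the median is the value in position (n+1)/2 = 47.
Position 47 falls at value 3.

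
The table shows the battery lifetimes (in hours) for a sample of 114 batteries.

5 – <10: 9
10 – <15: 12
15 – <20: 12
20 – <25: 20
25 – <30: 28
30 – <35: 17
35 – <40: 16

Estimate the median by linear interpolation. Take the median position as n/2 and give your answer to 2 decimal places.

25.71

Cumulative frequencies: 9, 21, 33, 53, 81, 98, 114
n = 114; position = n/2 = 57.
This falls in the class 25 – <30: L = 25, F = 53, f = 28, h = 5.
Median ≈ 25 + ((57 − 53) / 28) × 5 = 25.7143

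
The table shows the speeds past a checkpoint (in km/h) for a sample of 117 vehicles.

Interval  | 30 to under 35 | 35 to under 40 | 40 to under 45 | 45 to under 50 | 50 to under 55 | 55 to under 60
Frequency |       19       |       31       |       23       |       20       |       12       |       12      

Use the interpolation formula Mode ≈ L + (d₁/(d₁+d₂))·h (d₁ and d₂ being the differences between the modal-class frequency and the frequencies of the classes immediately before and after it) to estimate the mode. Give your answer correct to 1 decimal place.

Modal class: 35 to under 40 (highest frequency 31).
d₁ = 31 − 19 = 12, d₂ = 31 − 23 = 8
Mode ≈ 35 + (12/(12+8)) × 5 = 35 + 3.0000 = 38.0000

38.0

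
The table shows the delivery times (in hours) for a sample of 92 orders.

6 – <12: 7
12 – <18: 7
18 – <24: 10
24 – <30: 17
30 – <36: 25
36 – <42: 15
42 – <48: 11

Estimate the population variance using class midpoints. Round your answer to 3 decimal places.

103.657

Midpoints: 9, 15, 21, 27, 33, 39, 45
n = 92, Σfm = 2742, mean = 29.8043
Σfm² = 91260
Σf(m − x̄)² = Σfm² − (Σfm)²/n = 91260 − 2742²/92 = 9536.4783
Population variance = 9536.4783 / 92 = 103.6574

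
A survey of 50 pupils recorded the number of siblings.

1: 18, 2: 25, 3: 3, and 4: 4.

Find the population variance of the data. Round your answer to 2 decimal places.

0.72

Values: 1, 2, 3, 4
n = 50, Σfx = 93, mean = 1.8600
Σfx² = 209
Σf(x − x̄)² = Σfx² − (Σfx)²/n = 209 − 93²/50 = 36.0200
Population variance = 36.0200 / 50 = 0.7204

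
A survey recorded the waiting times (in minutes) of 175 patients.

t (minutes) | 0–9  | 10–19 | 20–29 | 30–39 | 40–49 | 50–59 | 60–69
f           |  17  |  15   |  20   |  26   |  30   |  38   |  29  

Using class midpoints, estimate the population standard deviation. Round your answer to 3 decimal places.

Midpoints: 4.5, 14.5, 24.5, 34.5, 44.5, 54.5, 64.5
n = 175, Σfm = 6957.5, mean = 39.7571
Σfm² = 339373.75
Σf(m − x̄)² = Σfm² − (Σfm)²/n = 339373.75 − 6957.5²/175 = 62763.4286
Population variance = 62763.4286 / 175 = 358.6482
Standard deviation = √358.6482 = 18.9380

18.938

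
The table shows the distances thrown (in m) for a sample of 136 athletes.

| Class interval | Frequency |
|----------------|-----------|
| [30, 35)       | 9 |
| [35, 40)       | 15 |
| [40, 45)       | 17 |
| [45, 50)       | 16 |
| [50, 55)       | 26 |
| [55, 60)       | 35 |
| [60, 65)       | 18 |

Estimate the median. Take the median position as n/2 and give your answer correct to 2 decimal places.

Cumulative frequencies: 9, 24, 41, 57, 83, 118, 136
n = 136; position = n/2 = 68.
This falls in the class [50, 55): L = 50, F = 57, f = 26, h = 5.
Median ≈ 50 + ((68 − 57) / 26) × 5 = 52.1154

52.12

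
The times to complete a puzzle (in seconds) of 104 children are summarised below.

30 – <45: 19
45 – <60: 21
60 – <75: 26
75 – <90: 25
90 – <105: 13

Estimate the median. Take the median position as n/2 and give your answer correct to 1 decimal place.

66.9

Cumulative frequencies: 19, 40, 66, 91, 104
n = 104; position = n/2 = 52.
This falls in the class 60 – <75: L = 60, F = 40, f = 26, h = 15.
Median ≈ 60 + ((52 − 40) / 26) × 15 = 66.9231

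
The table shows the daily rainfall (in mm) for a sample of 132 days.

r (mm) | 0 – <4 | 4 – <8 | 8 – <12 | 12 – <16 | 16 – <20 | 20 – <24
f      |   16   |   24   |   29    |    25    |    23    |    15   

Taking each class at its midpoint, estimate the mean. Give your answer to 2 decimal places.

Midpoints: 2, 6, 10, 14, 18, 22
Σfm = 16×2 + 24×6 + 29×10 + 25×14 + 23×18 + 15×22 = 1560
n = Σf = 132
Mean = 1560 / 132 = 11.8182

11.82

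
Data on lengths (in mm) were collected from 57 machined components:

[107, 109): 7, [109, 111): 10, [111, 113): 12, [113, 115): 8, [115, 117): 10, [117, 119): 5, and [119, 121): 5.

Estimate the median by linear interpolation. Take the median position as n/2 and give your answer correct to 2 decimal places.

Cumulative frequencies: 7, 17, 29, 37, 47, 52, 57
n = 57; position = n/2 = 28.5.
This falls in the class [111, 113): L = 111, F = 17, f = 12, h = 2.
Median ≈ 111 + ((28.5 − 17) / 12) × 2 = 112.9167

112.92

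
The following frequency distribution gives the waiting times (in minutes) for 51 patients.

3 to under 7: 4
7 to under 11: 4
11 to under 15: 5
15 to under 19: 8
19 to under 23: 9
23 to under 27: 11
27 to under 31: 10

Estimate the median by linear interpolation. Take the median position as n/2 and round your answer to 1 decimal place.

Cumulative frequencies: 4, 8, 13, 21, 30, 41, 51
n = 51; position = n/2 = 25.5.
This falls in the class 19 to under 23: L = 19, F = 21, f = 9, h = 4.
Median ≈ 19 + ((25.5 − 21) / 9) × 4 = 21.0000

21.0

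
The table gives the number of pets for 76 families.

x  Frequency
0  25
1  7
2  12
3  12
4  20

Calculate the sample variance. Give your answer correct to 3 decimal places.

Values: 0, 1, 2, 3, 4
n = 76, Σfx = 147, mean = 1.9342
Σfx² = 483
Σf(x − x̄)² = Σfx² − (Σfx)²/n = 483 − 147²/76 = 198.6711
Sample variance = 198.6711 / 75 = 2.6489

2.649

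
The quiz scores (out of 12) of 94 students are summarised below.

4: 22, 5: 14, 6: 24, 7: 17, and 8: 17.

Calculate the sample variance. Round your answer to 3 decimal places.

2.005

Values: 4, 5, 6, 7, 8
n = 94, Σfx = 557, mean = 5.9255
Σfx² = 3487
Σf(x − x̄)² = Σfx² − (Σfx)²/n = 3487 − 557²/94 = 186.4787
Sample variance = 186.4787 / 93 = 2.0051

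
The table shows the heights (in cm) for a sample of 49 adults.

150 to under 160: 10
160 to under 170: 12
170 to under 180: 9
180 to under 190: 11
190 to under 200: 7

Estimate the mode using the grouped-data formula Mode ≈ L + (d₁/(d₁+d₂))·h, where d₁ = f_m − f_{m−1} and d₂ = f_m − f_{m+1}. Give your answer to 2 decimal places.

164.00

Modal class: 160 to under 170 (highest frequency 12).
d₁ = 12 − 10 = 2, d₂ = 12 − 9 = 3
Mode ≈ 160 + (2/(2+3)) × 10 = 160 + 4.0000 = 164.0000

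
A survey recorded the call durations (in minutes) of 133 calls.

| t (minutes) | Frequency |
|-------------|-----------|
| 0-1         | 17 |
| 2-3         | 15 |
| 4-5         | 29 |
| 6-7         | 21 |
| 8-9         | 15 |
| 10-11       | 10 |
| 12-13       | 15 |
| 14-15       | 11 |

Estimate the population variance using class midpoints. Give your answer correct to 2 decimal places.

18.24

Midpoints: 0.5, 2.5, 4.5, 6.5, 8.5, 10.5, 12.5, 14.5
n = 133, Σfm = 892.5, mean = 6.7105
Σfm² = 8415.25
Σf(m − x̄)² = Σfm² − (Σfm)²/n = 8415.25 − 892.5²/133 = 2426.1053
Population variance = 2426.1053 / 133 = 18.2414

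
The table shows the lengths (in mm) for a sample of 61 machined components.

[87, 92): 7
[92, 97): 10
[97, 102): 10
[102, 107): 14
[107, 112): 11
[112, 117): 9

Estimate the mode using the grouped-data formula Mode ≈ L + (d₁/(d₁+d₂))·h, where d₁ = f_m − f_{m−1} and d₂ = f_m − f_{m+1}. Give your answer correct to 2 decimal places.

Modal class: [102, 107) (highest frequency 14).
d₁ = 14 − 10 = 4, d₂ = 14 − 11 = 3
Mode ≈ 102 + (4/(4+3)) × 5 = 102 + 2.8571 = 104.8571

104.86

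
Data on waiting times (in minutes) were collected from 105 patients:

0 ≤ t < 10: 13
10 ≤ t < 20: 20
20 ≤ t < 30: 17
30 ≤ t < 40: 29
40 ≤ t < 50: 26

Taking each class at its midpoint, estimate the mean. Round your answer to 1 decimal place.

Midpoints: 5, 15, 25, 35, 45
Σfm = 13×5 + 20×15 + 17×25 + 29×35 + 26×45 = 2975
n = Σf = 105
Mean = 2975 / 105 = 28.3333

28.3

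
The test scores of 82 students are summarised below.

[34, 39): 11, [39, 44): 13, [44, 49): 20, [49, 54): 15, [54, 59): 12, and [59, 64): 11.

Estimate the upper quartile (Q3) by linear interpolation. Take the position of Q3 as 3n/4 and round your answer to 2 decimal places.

55.04

Cumulative frequencies: 11, 24, 44, 59, 71, 82
n = 82; position = 3n/4 = 61.5.
This falls in the class [54, 59): L = 54, F = 59, f = 12, h = 5.
Upper quartile ≈ 54 + ((61.5 − 59) / 12) × 5 = 55.0417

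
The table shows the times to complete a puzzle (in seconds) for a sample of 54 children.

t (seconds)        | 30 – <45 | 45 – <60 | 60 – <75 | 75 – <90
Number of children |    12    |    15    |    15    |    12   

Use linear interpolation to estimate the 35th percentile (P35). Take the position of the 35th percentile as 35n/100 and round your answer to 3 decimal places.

51.900

Cumulative frequencies: 12, 27, 42, 54
n = 54; position = 35n/100 = 18.9.
This falls in the class 45 – <60: L = 45, F = 12, f = 15, h = 15.
35th percentile ≈ 45 + ((18.9 − 12) / 15) × 15 = 51.9000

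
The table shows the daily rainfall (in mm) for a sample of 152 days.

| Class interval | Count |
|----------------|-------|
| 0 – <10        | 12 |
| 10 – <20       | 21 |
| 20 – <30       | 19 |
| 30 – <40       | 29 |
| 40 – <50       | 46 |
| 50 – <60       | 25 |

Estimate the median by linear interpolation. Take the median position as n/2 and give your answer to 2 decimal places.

Cumulative frequencies: 12, 33, 52, 81, 127, 152
n = 152; position = n/2 = 76.
This falls in the class 30 – <40: L = 30, F = 52, f = 29, h = 10.
Median ≈ 30 + ((76 − 52) / 29) × 10 = 38.2759

38.28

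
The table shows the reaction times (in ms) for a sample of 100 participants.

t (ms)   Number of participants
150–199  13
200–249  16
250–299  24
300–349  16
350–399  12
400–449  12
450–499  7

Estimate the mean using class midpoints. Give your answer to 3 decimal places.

305.500

Midpoints: 174.5, 224.5, 274.5, 324.5, 374.5, 424.5, 474.5
Σfm = 13×174.5 + 16×224.5 + 24×274.5 + 16×324.5 + 12×374.5 + 12×424.5 + 7×474.5 = 30550
n = Σf = 100
Mean = 30550 / 100 = 305.5000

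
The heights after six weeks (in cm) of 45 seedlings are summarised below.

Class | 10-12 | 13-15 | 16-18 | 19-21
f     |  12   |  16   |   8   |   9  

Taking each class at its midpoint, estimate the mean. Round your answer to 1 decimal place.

Midpoints: 11, 14, 17, 20
Σfm = 12×11 + 16×14 + 8×17 + 9×20 = 672
n = Σf = 45
Mean = 672 / 45 = 14.9333

14.9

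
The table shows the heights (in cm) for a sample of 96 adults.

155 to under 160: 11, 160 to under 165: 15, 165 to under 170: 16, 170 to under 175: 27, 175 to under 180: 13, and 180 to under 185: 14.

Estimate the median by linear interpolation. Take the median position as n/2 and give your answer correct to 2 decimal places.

Cumulative frequencies: 11, 26, 42, 69, 82, 96
n = 96; position = n/2 = 48.
This falls in the class 170 to under 175: L = 170, F = 42, f = 27, h = 5.
Median ≈ 170 + ((48 − 42) / 27) × 5 = 171.1111

171.11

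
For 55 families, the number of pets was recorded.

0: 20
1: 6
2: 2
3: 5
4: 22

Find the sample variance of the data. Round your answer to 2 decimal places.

3.31

Values: 0, 1, 2, 3, 4
n = 55, Σfx = 113, mean = 2.0545
Σfx² = 411
Σf(x − x̄)² = Σfx² − (Σfx)²/n = 411 − 113²/55 = 178.8364
Sample variance = 178.8364 / 54 = 3.3118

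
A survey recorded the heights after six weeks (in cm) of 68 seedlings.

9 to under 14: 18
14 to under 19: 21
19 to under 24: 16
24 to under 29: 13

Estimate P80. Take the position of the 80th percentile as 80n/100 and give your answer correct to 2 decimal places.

23.81

Cumulative frequencies: 18, 39, 55, 68
n = 68; position = 80n/100 = 54.4.
This falls in the class 19 to under 24: L = 19, F = 39, f = 16, h = 5.
80th percentile ≈ 19 + ((54.4 − 39) / 16) × 5 = 23.8125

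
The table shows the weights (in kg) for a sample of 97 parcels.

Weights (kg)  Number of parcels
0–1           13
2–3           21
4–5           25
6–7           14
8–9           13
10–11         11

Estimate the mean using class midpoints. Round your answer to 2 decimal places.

5.04

Midpoints: 0.5, 2.5, 4.5, 6.5, 8.5, 10.5
Σfm = 13×0.5 + 21×2.5 + 25×4.5 + 14×6.5 + 13×8.5 + 11×10.5 = 488.5
n = Σf = 97
Mean = 488.5 / 97 = 5.0361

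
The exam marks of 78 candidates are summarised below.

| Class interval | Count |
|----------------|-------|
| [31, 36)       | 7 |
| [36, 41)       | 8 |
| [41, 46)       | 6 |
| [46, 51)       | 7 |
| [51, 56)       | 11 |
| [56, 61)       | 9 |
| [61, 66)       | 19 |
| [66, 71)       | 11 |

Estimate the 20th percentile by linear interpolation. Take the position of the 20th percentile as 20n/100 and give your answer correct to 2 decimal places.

Cumulative frequencies: 7, 15, 21, 28, 39, 48, 67, 78
n = 78; position = 20n/100 = 15.6.
This falls in the class [41, 46): L = 41, F = 15, f = 6, h = 5.
20th percentile ≈ 41 + ((15.6 − 15) / 6) × 5 = 41.5000

41.50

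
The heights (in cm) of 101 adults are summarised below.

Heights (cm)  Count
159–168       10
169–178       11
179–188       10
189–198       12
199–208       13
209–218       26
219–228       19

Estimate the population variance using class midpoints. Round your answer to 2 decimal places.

392.43

Midpoints: 163.5, 173.5, 183.5, 193.5, 203.5, 213.5, 223.5
n = 101, Σfm = 20143.5, mean = 199.4406
Σfm² = 4057067.25
Σf(m − x̄)² = Σfm² − (Σfm)²/n = 4057067.25 − 20143.5²/101 = 39635.6436
Population variance = 39635.6436 / 101 = 392.4321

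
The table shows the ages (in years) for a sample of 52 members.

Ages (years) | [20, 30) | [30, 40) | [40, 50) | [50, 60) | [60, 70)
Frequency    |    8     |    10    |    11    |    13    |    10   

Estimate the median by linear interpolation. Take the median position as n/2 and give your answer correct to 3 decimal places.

47.273

Cumulative frequencies: 8, 18, 29, 42, 52
n = 52; position = n/2 = 26.
This falls in the class [40, 50): L = 40, F = 18, f = 11, h = 10.
Median ≈ 40 + ((26 − 18) / 11) × 10 = 47.2727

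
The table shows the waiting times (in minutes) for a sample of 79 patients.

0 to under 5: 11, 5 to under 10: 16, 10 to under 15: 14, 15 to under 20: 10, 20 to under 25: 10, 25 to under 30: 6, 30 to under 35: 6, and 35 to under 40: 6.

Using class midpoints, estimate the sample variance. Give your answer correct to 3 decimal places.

114.792

Midpoints: 2.5, 7.5, 12.5, 17.5, 22.5, 27.5, 32.5, 37.5
n = 79, Σfm = 1307.5, mean = 16.5506
Σfm² = 30593.75
Σf(m − x̄)² = Σfm² − (Σfm)²/n = 30593.75 − 1307.5²/79 = 8953.7975
Sample variance = 8953.7975 / 78 = 114.7923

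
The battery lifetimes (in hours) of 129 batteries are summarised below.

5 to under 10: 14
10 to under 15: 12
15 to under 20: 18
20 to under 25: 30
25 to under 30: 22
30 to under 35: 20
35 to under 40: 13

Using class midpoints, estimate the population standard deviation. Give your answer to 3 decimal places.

8.900

Midpoints: 7.5, 12.5, 17.5, 22.5, 27.5, 32.5, 37.5
n = 129, Σfm = 2987.5, mean = 23.1589
Σfm² = 79406.25
Σf(m − x̄)² = Σfm² − (Σfm)²/n = 79406.25 − 2987.5²/129 = 10218.9922
Population variance = 10218.9922 / 129 = 79.2170
Standard deviation = √79.2170 = 8.9004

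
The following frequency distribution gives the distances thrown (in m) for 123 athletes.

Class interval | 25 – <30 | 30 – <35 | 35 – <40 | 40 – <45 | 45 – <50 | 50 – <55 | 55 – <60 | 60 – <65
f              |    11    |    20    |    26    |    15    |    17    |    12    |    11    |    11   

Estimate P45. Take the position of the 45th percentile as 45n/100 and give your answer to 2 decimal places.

39.68

Cumulative frequencies: 11, 31, 57, 72, 89, 101, 112, 123
n = 123; position = 45n/100 = 55.35.
This falls in the class 35 – <40: L = 35, F = 31, f = 26, h = 5.
45th percentile ≈ 35 + ((55.35 − 31) / 26) × 5 = 39.6827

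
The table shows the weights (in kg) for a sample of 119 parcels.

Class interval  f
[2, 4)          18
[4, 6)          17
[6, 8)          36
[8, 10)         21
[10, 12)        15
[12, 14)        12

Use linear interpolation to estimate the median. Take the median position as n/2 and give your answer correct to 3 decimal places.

Cumulative frequencies: 18, 35, 71, 92, 107, 119
n = 119; position = n/2 = 59.5.
This falls in the class [6, 8): L = 6, F = 35, f = 36, h = 2.
Median ≈ 6 + ((59.5 − 35) / 36) × 2 = 7.3611

7.361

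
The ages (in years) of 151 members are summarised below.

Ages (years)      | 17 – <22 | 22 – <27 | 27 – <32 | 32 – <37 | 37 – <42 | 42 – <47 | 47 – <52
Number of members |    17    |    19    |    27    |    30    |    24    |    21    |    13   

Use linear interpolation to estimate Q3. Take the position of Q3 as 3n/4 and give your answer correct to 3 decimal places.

41.219

Cumulative frequencies: 17, 36, 63, 93, 117, 138, 151
n = 151; position = 3n/4 = 113.25.
This falls in the class 37 – <42: L = 37, F = 93, f = 24, h = 5.
Upper quartile ≈ 37 + ((113.25 − 93) / 24) × 5 = 41.2188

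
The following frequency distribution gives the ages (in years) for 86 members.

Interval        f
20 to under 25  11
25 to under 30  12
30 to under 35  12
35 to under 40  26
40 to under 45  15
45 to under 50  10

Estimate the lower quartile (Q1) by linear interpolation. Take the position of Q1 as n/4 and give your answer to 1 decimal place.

29.4

Cumulative frequencies: 11, 23, 35, 61, 76, 86
n = 86; position = n/4 = 21.5.
This falls in the class 25 to under 30: L = 25, F = 11, f = 12, h = 5.
Lower quartile ≈ 25 + ((21.5 − 11) / 12) × 5 = 29.3750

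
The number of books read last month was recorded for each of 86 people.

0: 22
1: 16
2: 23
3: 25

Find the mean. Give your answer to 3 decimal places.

Values: 0, 1, 2, 3
Σfx = 22×0 + 16×1 + 23×2 + 25×3 = 137
n = Σf = 86
Mean = 137 / 86 = 1.5930

1.593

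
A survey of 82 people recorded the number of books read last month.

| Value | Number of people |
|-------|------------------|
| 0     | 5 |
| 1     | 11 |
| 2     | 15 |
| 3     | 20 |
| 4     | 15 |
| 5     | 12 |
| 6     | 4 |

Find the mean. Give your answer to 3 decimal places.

Values: 0, 1, 2, 3, 4, 5, 6
Σfx = 5×0 + 11×1 + 15×2 + 20×3 + 15×4 + 12×5 + 4×6 = 245
n = Σf = 82
Mean = 245 / 82 = 2.9878

2.988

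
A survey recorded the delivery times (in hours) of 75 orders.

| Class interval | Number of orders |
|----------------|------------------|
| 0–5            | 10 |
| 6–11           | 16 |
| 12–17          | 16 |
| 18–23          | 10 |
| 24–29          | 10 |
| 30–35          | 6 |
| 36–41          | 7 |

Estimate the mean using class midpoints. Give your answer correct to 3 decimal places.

17.700

Midpoints: 2.5, 8.5, 14.5, 20.5, 26.5, 32.5, 38.5
Σfm = 10×2.5 + 16×8.5 + 16×14.5 + 10×20.5 + 10×26.5 + 6×32.5 + 7×38.5 = 1327.5
n = Σf = 75
Mean = 1327.5 / 75 = 17.7000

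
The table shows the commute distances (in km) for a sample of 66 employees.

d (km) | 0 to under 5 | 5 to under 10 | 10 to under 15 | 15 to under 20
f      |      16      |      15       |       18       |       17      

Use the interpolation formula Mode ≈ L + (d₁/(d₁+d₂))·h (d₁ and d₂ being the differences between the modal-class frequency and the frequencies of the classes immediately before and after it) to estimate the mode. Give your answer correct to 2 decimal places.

13.75

Modal class: 10 to under 15 (highest frequency 18).
d₁ = 18 − 15 = 3, d₂ = 18 − 17 = 1
Mode ≈ 10 + (3/(3+1)) × 5 = 10 + 3.7500 = 13.7500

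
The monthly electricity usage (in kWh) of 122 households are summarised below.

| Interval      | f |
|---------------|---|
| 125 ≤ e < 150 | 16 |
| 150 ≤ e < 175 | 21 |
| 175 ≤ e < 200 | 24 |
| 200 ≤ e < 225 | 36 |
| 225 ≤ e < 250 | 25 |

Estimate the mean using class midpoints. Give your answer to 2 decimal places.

Midpoints: 137.5, 162.5, 187.5, 212.5, 237.5
Σfm = 16×137.5 + 21×162.5 + 24×187.5 + 36×212.5 + 25×237.5 = 23700
n = Σf = 122
Mean = 23700 / 122 = 194.2623

194.26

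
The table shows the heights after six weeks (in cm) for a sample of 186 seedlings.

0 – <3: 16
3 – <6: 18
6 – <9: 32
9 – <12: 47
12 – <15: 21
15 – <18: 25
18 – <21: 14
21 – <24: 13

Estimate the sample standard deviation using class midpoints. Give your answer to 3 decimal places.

5.794

Midpoints: 1.5, 4.5, 7.5, 10.5, 13.5, 16.5, 19.5, 22.5
n = 186, Σfm = 2100, mean = 11.2903
Σfm² = 29920.5
Σf(m − x̄)² = Σfm² − (Σfm)²/n = 29920.5 − 2100²/186 = 6210.8226
Sample variance = 6210.8226 / 185 = 33.5720
Standard deviation = √33.5720 = 5.7941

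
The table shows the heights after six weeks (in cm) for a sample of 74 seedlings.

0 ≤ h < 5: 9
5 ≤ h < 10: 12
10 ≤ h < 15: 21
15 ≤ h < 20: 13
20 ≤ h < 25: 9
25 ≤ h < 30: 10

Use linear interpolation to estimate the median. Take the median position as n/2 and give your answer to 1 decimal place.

13.8

Cumulative frequencies: 9, 21, 42, 55, 64, 74
n = 74; position = n/2 = 37.
This falls in the class 10 ≤ h < 15: L = 10, F = 21, f = 21, h = 5.
Median ≈ 10 + ((37 − 21) / 21) × 5 = 13.8095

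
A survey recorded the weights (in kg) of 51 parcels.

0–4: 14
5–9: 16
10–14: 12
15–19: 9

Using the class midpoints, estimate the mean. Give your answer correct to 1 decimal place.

Midpoints: 2, 7, 12, 17
Σfm = 14×2 + 16×7 + 12×12 + 9×17 = 437
n = Σf = 51
Mean = 437 / 51 = 8.5686

8.6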